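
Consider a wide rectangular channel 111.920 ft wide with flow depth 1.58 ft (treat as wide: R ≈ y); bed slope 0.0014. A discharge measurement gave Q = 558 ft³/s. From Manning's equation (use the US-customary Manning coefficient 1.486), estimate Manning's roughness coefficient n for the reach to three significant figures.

0.0239

A = b·y = 111.920 × 1.58 = 176.8 ft²
Wide channel: R ≈ y = 1.58 ft
n = (1.486/Q)·A·R^(2/3)·S^(1/2) = (1.486/558) × 176.8 × 1.357 × 0.03742 = 0.02390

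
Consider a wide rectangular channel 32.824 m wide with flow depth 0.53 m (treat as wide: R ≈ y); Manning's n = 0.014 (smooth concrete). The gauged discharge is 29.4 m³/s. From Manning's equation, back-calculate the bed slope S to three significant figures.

0.00131

A = b·y = 32.824 × 0.53 = 17.40 m²
Wide channel: R ≈ y = 0.53 m
S = (Q·n / (1·A·R^(2/3)))² = (29.4×0.014 / (1×17.40×0.6549))² = 0.001305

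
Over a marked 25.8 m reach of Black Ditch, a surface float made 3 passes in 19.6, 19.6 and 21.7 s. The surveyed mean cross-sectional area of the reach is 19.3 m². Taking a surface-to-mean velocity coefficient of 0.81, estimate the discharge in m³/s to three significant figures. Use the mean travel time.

19.9 m³/s

t̄ = (19.6 + 19.6 + 21.7) / 3 = 20.3 s
v_surface = L / t̄ = 25.8 / 20.3 = 1.271 m/s
v_mean = 0.81 × 1.271 = 1.029 m/s
Q = A × v_mean = 19.3 × 1.029 = 19.87 m³/s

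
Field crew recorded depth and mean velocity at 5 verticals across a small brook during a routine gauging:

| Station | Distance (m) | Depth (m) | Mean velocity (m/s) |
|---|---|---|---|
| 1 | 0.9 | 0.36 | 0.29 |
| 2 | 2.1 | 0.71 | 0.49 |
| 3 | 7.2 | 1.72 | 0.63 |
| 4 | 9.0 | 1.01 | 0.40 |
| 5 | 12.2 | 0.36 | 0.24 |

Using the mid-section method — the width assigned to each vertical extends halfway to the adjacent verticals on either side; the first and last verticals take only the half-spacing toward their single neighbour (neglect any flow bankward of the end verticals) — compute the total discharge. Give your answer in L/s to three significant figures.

6050 L/s

w_1 = (2.1 − 0.9)/2 = 0.6 m; q_1 = 0.29 × 0.36 × 0.6 = 0.06264 m³/s
w_2 = (7.2 − 0.9)/2 = 3.15 m; q_2 = 0.49 × 0.71 × 3.15 = 1.096 m³/s
w_3 = (9.0 − 2.1)/2 = 3.45 m; q_3 = 0.63 × 1.72 × 3.45 = 3.738 m³/s
w_4 = (12.2 − 7.2)/2 = 2.5 m; q_4 = 0.40 × 1.01 × 2.5 = 1.010 m³/s
w_5 = (12.2 − 9.0)/2 = 1.6 m; q_5 = 0.24 × 0.36 × 1.6 = 0.1382 m³/s
Q = Σ qᵢ = 6.045 m³/s
= 6.045 × 1000 = 6045 L/s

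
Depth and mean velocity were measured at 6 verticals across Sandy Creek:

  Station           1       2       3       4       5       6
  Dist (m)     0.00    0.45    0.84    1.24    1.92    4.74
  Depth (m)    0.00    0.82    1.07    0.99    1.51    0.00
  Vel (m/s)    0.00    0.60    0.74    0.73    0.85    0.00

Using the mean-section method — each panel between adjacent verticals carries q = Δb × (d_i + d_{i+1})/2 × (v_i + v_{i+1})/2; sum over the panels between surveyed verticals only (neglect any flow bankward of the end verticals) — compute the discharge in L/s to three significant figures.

Panel 1-2: Δb = 0.45 m, d̄ = (0.00+0.82)/2 = 0.41, v̄ = (0.00+0.60)/2 = 0.3 → q = 0.45×0.41×0.3 = 0.05535 m³/s
Panel 2-3: Δb = 0.39 m, d̄ = (0.82+1.07)/2 = 0.945, v̄ = (0.60+0.74)/2 = 0.67 → q = 0.39×0.945×0.67 = 0.2469 m³/s
Panel 3-4: Δb = 0.4 m, d̄ = (1.07+0.99)/2 = 1.03, v̄ = (0.74+0.73)/2 = 0.735 → q = 0.4×1.03×0.735 = 0.3028 m³/s
Panel 4-5: Δb = 0.68 m, d̄ = (0.99+1.51)/2 = 1.25, v̄ = (0.73+0.85)/2 = 0.79 → q = 0.68×1.25×0.79 = 0.6715 m³/s
Panel 5-6: Δb = 2.82 m, d̄ = (1.51+0.00)/2 = 0.755, v̄ = (0.85+0.00)/2 = 0.425 → q = 2.82×0.755×0.425 = 0.9049 m³/s
Q = Σ q = 2.181 m³/s
= 2.181 × 1000 = 2181 L/s

2180 L/s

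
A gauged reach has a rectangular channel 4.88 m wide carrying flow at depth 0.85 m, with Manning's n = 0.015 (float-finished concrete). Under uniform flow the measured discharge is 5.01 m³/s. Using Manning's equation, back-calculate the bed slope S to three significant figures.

0.000607

A = b·y = 4.88 × 0.85 = 4.148 m²
P = b + 2y = 4.88 + 2×0.85 = 6.580 m
R = A/P = 4.148/6.580 = 0.6304 m
S = (Q·n / (1·A·R^(2/3)))² = (5.01×0.015 / (1×4.148×0.7352))² = 0.0006072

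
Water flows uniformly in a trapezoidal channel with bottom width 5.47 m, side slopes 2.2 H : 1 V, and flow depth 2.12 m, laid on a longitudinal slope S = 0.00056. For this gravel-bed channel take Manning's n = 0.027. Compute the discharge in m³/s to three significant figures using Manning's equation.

23.2 m³/s

A = (b + z·y)·y = (5.47 + 2.2×2.12)×2.12 = 21.48 m²
P = b + 2y√(1+z²) = 5.47 + 2×2.12×√(1+2.2²) = 15.72 m
R = A/P = 21.48/15.72 = 1.367 m
Q = (1/n)·A·R^(2/3)·S^(1/2) = (1/0.027) × 21.48 × 1.367^(2/3) × 0.00056^(1/2) = 23.19 m³/s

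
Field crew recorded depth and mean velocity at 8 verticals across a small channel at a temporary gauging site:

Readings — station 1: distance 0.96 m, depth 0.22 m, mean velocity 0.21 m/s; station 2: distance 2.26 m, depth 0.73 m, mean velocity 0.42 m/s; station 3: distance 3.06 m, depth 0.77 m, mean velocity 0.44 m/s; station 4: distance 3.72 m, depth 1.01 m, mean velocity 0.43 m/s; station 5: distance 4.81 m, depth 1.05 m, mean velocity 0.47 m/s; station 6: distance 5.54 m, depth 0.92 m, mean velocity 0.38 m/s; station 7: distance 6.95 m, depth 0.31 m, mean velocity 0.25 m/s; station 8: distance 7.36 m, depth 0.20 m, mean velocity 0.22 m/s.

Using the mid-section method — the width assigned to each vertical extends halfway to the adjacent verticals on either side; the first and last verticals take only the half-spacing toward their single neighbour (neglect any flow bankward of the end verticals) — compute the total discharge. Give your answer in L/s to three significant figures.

1880 L/s

w_1 = (2.26 − 0.96)/2 = 0.65 m; q_1 = 0.21 × 0.22 × 0.65 = 0.03003 m³/s
w_2 = (3.06 − 0.96)/2 = 1.05 m; q_2 = 0.42 × 0.73 × 1.05 = 0.3219 m³/s
w_3 = (3.72 − 2.26)/2 = 0.73 m; q_3 = 0.44 × 0.77 × 0.73 = 0.2473 m³/s
w_4 = (4.81 − 3.06)/2 = 0.875 m; q_4 = 0.43 × 1.01 × 0.875 = 0.3800 m³/s
w_5 = (5.54 − 3.72)/2 = 0.91 m; q_5 = 0.47 × 1.05 × 0.91 = 0.4491 m³/s
w_6 = (6.95 − 4.81)/2 = 1.07 m; q_6 = 0.38 × 0.92 × 1.07 = 0.3741 m³/s
w_7 = (7.36 − 5.54)/2 = 0.91 m; q_7 = 0.25 × 0.31 × 0.91 = 0.07053 m³/s
w_8 = (7.36 − 6.95)/2 = 0.205 m; q_8 = 0.22 × 0.20 × 0.205 = 0.009020 m³/s
Q = Σ qᵢ = 1.882 m³/s
= 1.882 × 1000 = 1882 L/s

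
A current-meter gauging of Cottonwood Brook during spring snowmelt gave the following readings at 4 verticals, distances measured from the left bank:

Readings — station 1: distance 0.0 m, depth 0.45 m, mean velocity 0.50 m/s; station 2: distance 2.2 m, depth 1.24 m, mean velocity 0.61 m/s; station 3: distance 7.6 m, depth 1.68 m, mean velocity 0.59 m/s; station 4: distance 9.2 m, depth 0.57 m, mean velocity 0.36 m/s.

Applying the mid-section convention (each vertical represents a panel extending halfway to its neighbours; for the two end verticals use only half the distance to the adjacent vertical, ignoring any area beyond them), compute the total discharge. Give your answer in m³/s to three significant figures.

6.76 m³/s

w_1 = (2.2 − 0.0)/2 = 1.1 m; q_1 = 0.50 × 0.45 × 1.1 = 0.2475 m³/s
w_2 = (7.6 − 0.0)/2 = 3.8 m; q_2 = 0.61 × 1.24 × 3.8 = 2.874 m³/s
w_3 = (9.2 − 2.2)/2 = 3.5 m; q_3 = 0.59 × 1.68 × 3.5 = 3.469 m³/s
w_4 = (9.2 − 7.6)/2 = 0.8 m; q_4 = 0.36 × 0.57 × 0.8 = 0.1642 m³/s
Q = Σ qᵢ = 6.755 m³/s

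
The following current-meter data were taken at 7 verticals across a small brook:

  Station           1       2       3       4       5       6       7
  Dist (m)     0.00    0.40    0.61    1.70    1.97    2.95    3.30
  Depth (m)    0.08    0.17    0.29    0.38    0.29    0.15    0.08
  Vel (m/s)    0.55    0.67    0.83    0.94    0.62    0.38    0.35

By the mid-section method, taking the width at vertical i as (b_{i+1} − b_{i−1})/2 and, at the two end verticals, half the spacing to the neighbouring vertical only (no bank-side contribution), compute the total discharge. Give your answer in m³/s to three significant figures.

0.598 m³/s

w_1 = (0.40 − 0.00)/2 = 0.2 m; q_1 = 0.55 × 0.08 × 0.2 = 0.008800 m³/s
w_2 = (0.61 − 0.00)/2 = 0.305 m; q_2 = 0.67 × 0.17 × 0.305 = 0.03474 m³/s
w_3 = (1.70 − 0.40)/2 = 0.65 m; q_3 = 0.83 × 0.29 × 0.65 = 0.1565 m³/s
w_4 = (1.97 − 0.61)/2 = 0.68 m; q_4 = 0.94 × 0.38 × 0.68 = 0.2429 m³/s
w_5 = (2.95 − 1.70)/2 = 0.625 m; q_5 = 0.62 × 0.29 × 0.625 = 0.1124 m³/s
w_6 = (3.30 − 1.97)/2 = 0.665 m; q_6 = 0.38 × 0.15 × 0.665 = 0.03791 m³/s
w_7 = (3.30 − 2.95)/2 = 0.175 m; q_7 = 0.35 × 0.08 × 0.175 = 0.004900 m³/s
Q = Σ qᵢ = 0.5981 m³/s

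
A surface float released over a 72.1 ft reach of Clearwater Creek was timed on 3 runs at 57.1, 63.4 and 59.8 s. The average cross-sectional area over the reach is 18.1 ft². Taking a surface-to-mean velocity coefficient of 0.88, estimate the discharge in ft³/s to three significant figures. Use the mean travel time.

19.1 ft³/s

t̄ = (57.1 + 63.4 + 59.8) / 3 = 60.1 s
v_surface = L / t̄ = 72.1 / 60.1 = 1.200 ft/s
v_mean = 0.88 × 1.200 = 1.056 ft/s
Q = A × v_mean = 18.1 × 1.056 = 19.11 ft³/s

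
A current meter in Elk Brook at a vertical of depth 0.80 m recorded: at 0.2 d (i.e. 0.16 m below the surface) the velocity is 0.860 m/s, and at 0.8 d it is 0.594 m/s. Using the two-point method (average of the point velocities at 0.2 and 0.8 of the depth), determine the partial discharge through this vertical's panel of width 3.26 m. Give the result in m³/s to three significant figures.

v̄ = (0.860 + 0.594) / 2 = 0.7270 m/s
q = v̄ × d × w = 0.7270 × 0.80 × 3.26 = 1.896 m³/s

1.90 m³/s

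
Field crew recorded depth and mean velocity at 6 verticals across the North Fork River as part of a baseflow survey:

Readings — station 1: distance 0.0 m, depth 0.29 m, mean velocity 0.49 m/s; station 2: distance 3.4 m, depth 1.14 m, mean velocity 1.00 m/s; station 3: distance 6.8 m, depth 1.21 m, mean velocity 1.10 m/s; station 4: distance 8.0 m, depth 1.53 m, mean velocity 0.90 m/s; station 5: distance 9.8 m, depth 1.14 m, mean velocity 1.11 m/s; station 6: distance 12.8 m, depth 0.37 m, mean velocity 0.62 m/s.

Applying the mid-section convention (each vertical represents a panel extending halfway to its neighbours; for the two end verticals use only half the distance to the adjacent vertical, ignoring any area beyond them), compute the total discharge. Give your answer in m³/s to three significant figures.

w_1 = (3.4 − 0.0)/2 = 1.7 m; q_1 = 0.49 × 0.29 × 1.7 = 0.2416 m³/s
w_2 = (6.8 − 0.0)/2 = 3.4 m; q_2 = 1.00 × 1.14 × 3.4 = 3.876 m³/s
w_3 = (8.0 − 3.4)/2 = 2.3 m; q_3 = 1.10 × 1.21 × 2.3 = 3.061 m³/s
w_4 = (9.8 − 6.8)/2 = 1.5 m; q_4 = 0.90 × 1.53 × 1.5 = 2.066 m³/s
w_5 = (12.8 − 8.0)/2 = 2.4 m; q_5 = 1.11 × 1.14 × 2.4 = 3.037 m³/s
w_6 = (12.8 − 9.8)/2 = 1.5 m; q_6 = 0.62 × 0.37 × 1.5 = 0.3441 m³/s
Q = Σ qᵢ = 12.63 m³/s

12.6 m³/s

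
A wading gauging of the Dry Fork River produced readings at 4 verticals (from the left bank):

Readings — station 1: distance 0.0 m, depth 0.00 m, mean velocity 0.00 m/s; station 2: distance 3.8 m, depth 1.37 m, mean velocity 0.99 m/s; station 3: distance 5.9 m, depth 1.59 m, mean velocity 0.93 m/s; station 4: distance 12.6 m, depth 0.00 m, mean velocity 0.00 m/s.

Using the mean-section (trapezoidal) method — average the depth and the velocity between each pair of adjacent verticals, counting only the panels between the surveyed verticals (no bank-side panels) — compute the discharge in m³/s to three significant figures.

6.75 m³/s

Panel 1-2: Δb = 3.8 m, d̄ = (0.00+1.37)/2 = 0.685, v̄ = (0.00+0.99)/2 = 0.495 → q = 3.8×0.685×0.495 = 1.288 m³/s
Panel 2-3: Δb = 2.1 m, d̄ = (1.37+1.59)/2 = 1.48, v̄ = (0.99+0.93)/2 = 0.96 → q = 2.1×1.48×0.96 = 2.984 m³/s
Panel 3-4: Δb = 6.7 m, d̄ = (1.59+0.00)/2 = 0.795, v̄ = (0.93+0.00)/2 = 0.465 → q = 6.7×0.795×0.465 = 2.477 m³/s
Q = Σ q = 6.749 m³/s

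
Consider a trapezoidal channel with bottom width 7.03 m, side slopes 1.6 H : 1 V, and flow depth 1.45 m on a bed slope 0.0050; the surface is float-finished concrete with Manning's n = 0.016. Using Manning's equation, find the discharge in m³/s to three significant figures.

63.2 m³/s

A = (b + z·y)·y = (7.03 + 1.6×1.45)×1.45 = 13.56 m²
P = b + 2y√(1+z²) = 7.03 + 2×1.45×√(1+1.6²) = 12.50 m
R = A/P = 13.56/12.50 = 1.084 m
Q = (1/n)·A·R^(2/3)·S^(1/2) = (1/0.016) × 13.56 × 1.084^(2/3) × 0.0050^(1/2) = 63.24 m³/s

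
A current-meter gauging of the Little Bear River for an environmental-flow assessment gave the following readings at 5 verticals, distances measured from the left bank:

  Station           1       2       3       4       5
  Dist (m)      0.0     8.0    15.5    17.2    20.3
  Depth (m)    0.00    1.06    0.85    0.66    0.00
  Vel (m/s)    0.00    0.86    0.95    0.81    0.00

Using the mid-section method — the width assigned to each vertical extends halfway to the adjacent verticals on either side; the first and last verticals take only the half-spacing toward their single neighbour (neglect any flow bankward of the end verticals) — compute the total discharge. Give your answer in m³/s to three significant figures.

w_2 = (15.5 − 0.0)/2 = 7.75 m; q_2 = 0.86 × 1.06 × 7.75 = 7.065 m³/s
w_3 = (17.2 − 8.0)/2 = 4.6 m; q_3 = 0.95 × 0.85 × 4.6 = 3.715 m³/s
w_4 = (20.3 − 15.5)/2 = 2.4 m; q_4 = 0.81 × 0.66 × 2.4 = 1.283 m³/s
Stations 1, 5 contribute zero (depth or velocity is 0).
Q = Σ qᵢ = 12.06 m³/s

12.1 m³/s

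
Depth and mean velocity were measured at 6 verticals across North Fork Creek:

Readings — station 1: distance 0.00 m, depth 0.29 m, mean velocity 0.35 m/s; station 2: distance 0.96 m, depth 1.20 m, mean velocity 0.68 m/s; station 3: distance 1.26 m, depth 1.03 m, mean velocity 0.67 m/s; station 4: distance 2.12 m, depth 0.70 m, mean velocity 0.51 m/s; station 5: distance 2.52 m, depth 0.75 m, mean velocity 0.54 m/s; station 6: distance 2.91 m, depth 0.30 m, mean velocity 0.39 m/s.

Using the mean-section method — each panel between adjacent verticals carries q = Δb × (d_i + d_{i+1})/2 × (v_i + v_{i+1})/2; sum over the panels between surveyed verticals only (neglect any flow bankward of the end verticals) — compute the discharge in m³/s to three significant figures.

1.28 m³/s

Panel 1-2: Δb = 0.96 m, d̄ = (0.29+1.20)/2 = 0.745, v̄ = (0.35+0.68)/2 = 0.515 → q = 0.96×0.745×0.515 = 0.3683 m³/s
Panel 2-3: Δb = 0.3 m, d̄ = (1.20+1.03)/2 = 1.115, v̄ = (0.68+0.67)/2 = 0.675 → q = 0.3×1.115×0.675 = 0.2258 m³/s
Panel 3-4: Δb = 0.86 m, d̄ = (1.03+0.70)/2 = 0.865, v̄ = (0.67+0.51)/2 = 0.59 → q = 0.86×0.865×0.59 = 0.4389 m³/s
Panel 4-5: Δb = 0.4 m, d̄ = (0.70+0.75)/2 = 0.725, v̄ = (0.51+0.54)/2 = 0.525 → q = 0.4×0.725×0.525 = 0.1523 m³/s
Panel 5-6: Δb = 0.39 m, d̄ = (0.75+0.30)/2 = 0.525, v̄ = (0.54+0.39)/2 = 0.465 → q = 0.39×0.525×0.465 = 0.09521 m³/s
Q = Σ q = 1.280 m³/s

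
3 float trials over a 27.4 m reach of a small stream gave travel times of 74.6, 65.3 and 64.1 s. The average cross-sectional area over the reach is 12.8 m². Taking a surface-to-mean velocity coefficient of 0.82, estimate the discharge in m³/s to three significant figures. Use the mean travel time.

4.23 m³/s

t̄ = (74.6 + 65.3 + 64.1) / 3 = 68 s
v_surface = L / t̄ = 27.4 / 68 = 0.4029 m/s
v_mean = 0.82 × 0.4029 = 0.3304 m/s
Q = A × v_mean = 12.8 × 0.3304 = 4.229 m³/s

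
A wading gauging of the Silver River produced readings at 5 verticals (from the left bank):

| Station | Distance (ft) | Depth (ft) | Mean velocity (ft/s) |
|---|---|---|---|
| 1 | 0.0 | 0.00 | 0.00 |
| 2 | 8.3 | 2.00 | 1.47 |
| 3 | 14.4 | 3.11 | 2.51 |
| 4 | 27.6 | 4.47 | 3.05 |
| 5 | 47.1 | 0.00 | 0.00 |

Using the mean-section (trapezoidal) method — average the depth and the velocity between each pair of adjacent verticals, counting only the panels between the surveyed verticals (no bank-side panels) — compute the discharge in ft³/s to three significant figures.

Panel 1-2: Δb = 8.3 ft, d̄ = (0.00+2.00)/2 = 1, v̄ = (0.00+1.47)/2 = 0.735 → q = 8.3×1×0.735 = 6.101 ft³/s
Panel 2-3: Δb = 6.1 ft, d̄ = (2.00+3.11)/2 = 2.555, v̄ = (1.47+2.51)/2 = 1.99 → q = 6.1×2.555×1.99 = 31.02 ft³/s
Panel 3-4: Δb = 13.2 ft, d̄ = (3.11+4.47)/2 = 3.79, v̄ = (2.51+3.05)/2 = 2.78 → q = 13.2×3.79×2.78 = 139.1 ft³/s
Panel 4-5: Δb = 19.5 ft, d̄ = (4.47+0.00)/2 = 2.235, v̄ = (3.05+0.00)/2 = 1.525 → q = 19.5×2.235×1.525 = 66.46 ft³/s
Q = Σ q = 242.7 ft³/s

243 ft³/s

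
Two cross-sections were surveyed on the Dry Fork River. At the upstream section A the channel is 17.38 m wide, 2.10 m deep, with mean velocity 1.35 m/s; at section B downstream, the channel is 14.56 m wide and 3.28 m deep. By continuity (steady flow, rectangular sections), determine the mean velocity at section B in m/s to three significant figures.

Q = A₁V₁ = (17.38×2.10) × 1.35 = 49.27 m³/s
A₂ = 14.56 × 3.28 = 47.76 m²
V₂ = Q/A₂ = 49.27/47.76 = 1.032 m/s

1.03 m/s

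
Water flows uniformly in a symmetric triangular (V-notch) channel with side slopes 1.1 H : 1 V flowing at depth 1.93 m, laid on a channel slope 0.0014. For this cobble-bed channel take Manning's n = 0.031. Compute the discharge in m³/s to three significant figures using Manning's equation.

3.95 m³/s

A = z·y² = 1.1×1.93² = 4.097 m²
P = 2y√(1+z²) = 2×1.93×√(1+1.1²) = 5.738 m
R = A/P = 4.097/5.738 = 0.7140 m
Q = (1/n)·A·R^(2/3)·S^(1/2) = (1/0.031) × 4.097 × 0.7140^(2/3) × 0.0014^(1/2) = 3.951 m³/s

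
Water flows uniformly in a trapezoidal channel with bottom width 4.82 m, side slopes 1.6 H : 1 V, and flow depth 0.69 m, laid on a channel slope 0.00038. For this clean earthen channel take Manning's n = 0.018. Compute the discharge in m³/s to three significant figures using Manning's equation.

2.97 m³/s

A = (b + z·y)·y = (4.82 + 1.6×0.69)×0.69 = 4.088 m²
P = b + 2y√(1+z²) = 4.82 + 2×0.69×√(1+1.6²) = 7.424 m
R = A/P = 4.088/7.424 = 0.5506 m
Q = (1/n)·A·R^(2/3)·S^(1/2) = (1/0.018) × 4.088 × 0.5506^(2/3) × 0.00038^(1/2) = 2.974 m³/s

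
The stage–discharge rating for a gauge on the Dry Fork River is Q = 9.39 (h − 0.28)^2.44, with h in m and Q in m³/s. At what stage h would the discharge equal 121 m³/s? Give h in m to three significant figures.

h − h₀ = (Q/C)^(1/b) = (121/9.39)^(1/2.44) = 2.851 m
h = 0.28 + 2.851 = 3.131 m

3.13 m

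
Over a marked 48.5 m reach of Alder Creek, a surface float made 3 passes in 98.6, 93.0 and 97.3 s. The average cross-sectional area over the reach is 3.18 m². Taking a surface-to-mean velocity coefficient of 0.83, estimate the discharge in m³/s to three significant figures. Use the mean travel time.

t̄ = (98.6 + 93.0 + 97.3) / 3 = 96.3 s
v_surface = L / t̄ = 48.5 / 96.3 = 0.5036 m/s
v_mean = 0.83 × 0.5036 = 0.4180 m/s
Q = A × v_mean = 3.18 × 0.4180 = 1.329 m³/s

1.33 m³/s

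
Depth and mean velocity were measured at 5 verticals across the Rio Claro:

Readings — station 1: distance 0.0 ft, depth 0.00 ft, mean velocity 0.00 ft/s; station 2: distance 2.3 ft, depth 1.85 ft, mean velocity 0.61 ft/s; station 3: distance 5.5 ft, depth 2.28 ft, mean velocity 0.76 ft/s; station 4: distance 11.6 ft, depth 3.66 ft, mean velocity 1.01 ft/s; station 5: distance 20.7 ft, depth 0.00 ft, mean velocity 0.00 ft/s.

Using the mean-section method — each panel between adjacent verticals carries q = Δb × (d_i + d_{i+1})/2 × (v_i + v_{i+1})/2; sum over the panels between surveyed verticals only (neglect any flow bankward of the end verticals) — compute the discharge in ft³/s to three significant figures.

29.6 ft³/s

Panel 1-2: Δb = 2.3 ft, d̄ = (0.00+1.85)/2 = 0.925, v̄ = (0.00+0.61)/2 = 0.305 → q = 2.3×0.925×0.305 = 0.6489 ft³/s
Panel 2-3: Δb = 3.2 ft, d̄ = (1.85+2.28)/2 = 2.065, v̄ = (0.61+0.76)/2 = 0.685 → q = 3.2×2.065×0.685 = 4.526 ft³/s
Panel 3-4: Δb = 6.1 ft, d̄ = (2.28+3.66)/2 = 2.97, v̄ = (0.76+1.01)/2 = 0.885 → q = 6.1×2.97×0.885 = 16.03 ft³/s
Panel 4-5: Δb = 9.1 ft, d̄ = (3.66+0.00)/2 = 1.83, v̄ = (1.01+0.00)/2 = 0.505 → q = 9.1×1.83×0.505 = 8.410 ft³/s
Q = Σ q = 29.62 ft³/s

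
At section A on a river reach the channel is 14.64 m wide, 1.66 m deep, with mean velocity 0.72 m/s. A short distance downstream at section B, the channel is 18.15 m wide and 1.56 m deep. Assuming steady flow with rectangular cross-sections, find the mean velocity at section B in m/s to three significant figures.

0.618 m/s

Q = A₁V₁ = (14.64×1.66) × 0.72 = 17.50 m³/s
A₂ = 18.15 × 1.56 = 28.31 m²
V₂ = Q/A₂ = 17.50/28.31 = 0.6180 m/s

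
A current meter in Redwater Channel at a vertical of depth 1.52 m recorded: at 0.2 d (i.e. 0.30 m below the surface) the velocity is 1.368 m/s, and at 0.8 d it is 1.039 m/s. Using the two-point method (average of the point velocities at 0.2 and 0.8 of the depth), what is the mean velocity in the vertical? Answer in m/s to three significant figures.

1.20 m/s

v̄ = (1.368 + 1.039) / 2 = 1.204 m/s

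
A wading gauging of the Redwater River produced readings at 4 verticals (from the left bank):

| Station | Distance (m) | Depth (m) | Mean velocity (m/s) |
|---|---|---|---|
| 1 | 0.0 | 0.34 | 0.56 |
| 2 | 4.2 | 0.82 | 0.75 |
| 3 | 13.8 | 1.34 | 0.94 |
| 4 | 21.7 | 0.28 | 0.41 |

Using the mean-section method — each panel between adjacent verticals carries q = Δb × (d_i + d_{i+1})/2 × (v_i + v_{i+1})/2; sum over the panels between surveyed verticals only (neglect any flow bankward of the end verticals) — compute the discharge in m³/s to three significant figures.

Panel 1-2: Δb = 4.2 m, d̄ = (0.34+0.82)/2 = 0.58, v̄ = (0.56+0.75)/2 = 0.655 → q = 4.2×0.58×0.655 = 1.596 m³/s
Panel 2-3: Δb = 9.6 m, d̄ = (0.82+1.34)/2 = 1.08, v̄ = (0.75+0.94)/2 = 0.845 → q = 9.6×1.08×0.845 = 8.761 m³/s
Panel 3-4: Δb = 7.9 m, d̄ = (1.34+0.28)/2 = 0.81, v̄ = (0.94+0.41)/2 = 0.675 → q = 7.9×0.81×0.675 = 4.319 m³/s
Q = Σ q = 14.68 m³/s

14.7 m³/s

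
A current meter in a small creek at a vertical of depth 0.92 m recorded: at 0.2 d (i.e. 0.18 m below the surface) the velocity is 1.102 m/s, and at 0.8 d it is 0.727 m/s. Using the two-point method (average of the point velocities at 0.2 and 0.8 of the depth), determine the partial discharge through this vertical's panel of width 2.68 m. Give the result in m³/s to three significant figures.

2.25 m³/s

v̄ = (1.102 + 0.727) / 2 = 0.9145 m/s
q = v̄ × d × w = 0.9145 × 0.92 × 2.68 = 2.255 m³/s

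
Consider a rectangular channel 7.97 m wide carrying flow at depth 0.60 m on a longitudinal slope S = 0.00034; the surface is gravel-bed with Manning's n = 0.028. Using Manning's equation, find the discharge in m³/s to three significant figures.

A = b·y = 7.97 × 0.60 = 4.782 m²
P = b + 2y = 7.97 + 2×0.60 = 9.170 m
R = A/P = 4.782/9.170 = 0.5215 m
Q = (1/n)·A·R^(2/3)·S^(1/2) = (1/0.028) × 4.782 × 0.5215^(2/3) × 0.00034^(1/2) = 2.040 m³/s

2.04 m³/s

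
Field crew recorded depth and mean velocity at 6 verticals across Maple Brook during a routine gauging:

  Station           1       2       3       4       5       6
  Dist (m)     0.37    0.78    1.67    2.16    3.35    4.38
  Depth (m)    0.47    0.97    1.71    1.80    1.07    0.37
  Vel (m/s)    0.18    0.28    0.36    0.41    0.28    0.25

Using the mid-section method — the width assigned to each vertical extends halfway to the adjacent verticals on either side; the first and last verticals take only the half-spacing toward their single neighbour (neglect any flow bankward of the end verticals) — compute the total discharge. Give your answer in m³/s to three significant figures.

w_1 = (0.78 − 0.37)/2 = 0.205 m; q_1 = 0.18 × 0.47 × 0.205 = 0.01734 m³/s
w_2 = (1.67 − 0.37)/2 = 0.65 m; q_2 = 0.28 × 0.97 × 0.65 = 0.1765 m³/s
w_3 = (2.16 − 0.78)/2 = 0.69 m; q_3 = 0.36 × 1.71 × 0.69 = 0.4248 m³/s
w_4 = (3.35 − 1.67)/2 = 0.84 m; q_4 = 0.41 × 1.80 × 0.84 = 0.6199 m³/s
w_5 = (4.38 − 2.16)/2 = 1.11 m; q_5 = 0.28 × 1.07 × 1.11 = 0.3326 m³/s
w_6 = (4.38 − 3.35)/2 = 0.515 m; q_6 = 0.25 × 0.37 × 0.515 = 0.04764 m³/s
Q = Σ qᵢ = 1.619 m³/s

1.62 m³/s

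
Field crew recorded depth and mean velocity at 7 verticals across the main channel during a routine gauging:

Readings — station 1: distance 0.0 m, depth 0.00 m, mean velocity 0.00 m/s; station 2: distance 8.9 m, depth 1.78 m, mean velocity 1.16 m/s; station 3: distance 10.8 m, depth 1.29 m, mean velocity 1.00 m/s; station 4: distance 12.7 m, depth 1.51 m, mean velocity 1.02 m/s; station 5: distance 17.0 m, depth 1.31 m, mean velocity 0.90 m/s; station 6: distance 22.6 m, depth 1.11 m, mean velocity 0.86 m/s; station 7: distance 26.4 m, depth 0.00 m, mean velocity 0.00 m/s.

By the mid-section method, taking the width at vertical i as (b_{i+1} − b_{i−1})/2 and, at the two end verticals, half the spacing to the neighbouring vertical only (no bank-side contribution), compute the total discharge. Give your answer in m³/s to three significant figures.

w_2 = (10.8 − 0.0)/2 = 5.4 m; q_2 = 1.16 × 1.78 × 5.4 = 11.15 m³/s
w_3 = (12.7 − 8.9)/2 = 1.9 m; q_3 = 1.00 × 1.29 × 1.9 = 2.451 m³/s
w_4 = (17.0 − 10.8)/2 = 3.1 m; q_4 = 1.02 × 1.51 × 3.1 = 4.775 m³/s
w_5 = (22.6 − 12.7)/2 = 4.95 m; q_5 = 0.90 × 1.31 × 4.95 = 5.836 m³/s
w_6 = (26.4 − 17.0)/2 = 4.7 m; q_6 = 0.86 × 1.11 × 4.7 = 4.487 m³/s
Stations 1, 7 contribute zero (depth or velocity is 0).
Q = Σ qᵢ = 28.70 m³/s

28.7 m³/s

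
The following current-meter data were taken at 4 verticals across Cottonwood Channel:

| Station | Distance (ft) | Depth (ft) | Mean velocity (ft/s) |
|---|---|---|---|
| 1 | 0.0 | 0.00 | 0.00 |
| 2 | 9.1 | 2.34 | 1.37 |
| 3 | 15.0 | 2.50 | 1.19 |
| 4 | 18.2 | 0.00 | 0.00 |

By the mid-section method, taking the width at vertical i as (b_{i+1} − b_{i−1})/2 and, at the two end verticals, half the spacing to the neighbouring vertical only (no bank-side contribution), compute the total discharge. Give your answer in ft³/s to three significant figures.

37.6 ft³/s

w_2 = (15.0 − 0.0)/2 = 7.5 ft; q_2 = 1.37 × 2.34 × 7.5 = 24.04 ft³/s
w_3 = (18.2 − 9.1)/2 = 4.55 ft; q_3 = 1.19 × 2.50 × 4.55 = 13.54 ft³/s
Stations 1, 4 contribute zero (depth or velocity is 0).
Q = Σ qᵢ = 37.58 ft³/s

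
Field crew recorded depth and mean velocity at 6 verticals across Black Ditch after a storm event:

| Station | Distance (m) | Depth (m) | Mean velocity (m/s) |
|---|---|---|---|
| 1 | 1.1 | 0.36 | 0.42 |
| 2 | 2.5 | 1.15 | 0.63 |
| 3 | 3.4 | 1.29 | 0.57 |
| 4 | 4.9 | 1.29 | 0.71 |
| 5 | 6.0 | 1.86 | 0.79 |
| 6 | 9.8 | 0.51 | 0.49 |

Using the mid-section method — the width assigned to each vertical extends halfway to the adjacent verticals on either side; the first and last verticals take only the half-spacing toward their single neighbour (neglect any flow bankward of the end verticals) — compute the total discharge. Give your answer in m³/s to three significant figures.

7.09 m³/s

w_1 = (2.5 − 1.1)/2 = 0.7 m; q_1 = 0.42 × 0.36 × 0.7 = 0.1058 m³/s
w_2 = (3.4 − 1.1)/2 = 1.15 m; q_2 = 0.63 × 1.15 × 1.15 = 0.8332 m³/s
w_3 = (4.9 − 2.5)/2 = 1.2 m; q_3 = 0.57 × 1.29 × 1.2 = 0.8824 m³/s
w_4 = (6.0 − 3.4)/2 = 1.3 m; q_4 = 0.71 × 1.29 × 1.3 = 1.191 m³/s
w_5 = (9.8 − 4.9)/2 = 2.45 m; q_5 = 0.79 × 1.86 × 2.45 = 3.600 m³/s
w_6 = (9.8 − 6.0)/2 = 1.9 m; q_6 = 0.49 × 0.51 × 1.9 = 0.4748 m³/s
Q = Σ qᵢ = 7.087 m³/s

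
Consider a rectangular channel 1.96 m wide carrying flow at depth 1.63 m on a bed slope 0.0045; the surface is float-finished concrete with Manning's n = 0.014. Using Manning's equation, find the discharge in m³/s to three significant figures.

A = b·y = 1.96 × 1.63 = 3.195 m²
P = b + 2y = 1.96 + 2×1.63 = 5.220 m
R = A/P = 3.195/5.220 = 0.6120 m
Q = (1/n)·A·R^(2/3)·S^(1/2) = (1/0.014) × 3.195 × 0.6120^(2/3) × 0.0045^(1/2) = 11.03 m³/s

11.0 m³/s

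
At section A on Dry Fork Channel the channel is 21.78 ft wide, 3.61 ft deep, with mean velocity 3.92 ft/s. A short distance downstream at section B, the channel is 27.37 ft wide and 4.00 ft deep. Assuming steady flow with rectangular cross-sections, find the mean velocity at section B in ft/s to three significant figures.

Q = A₁V₁ = (21.78×3.61) × 3.92 = 308.2 ft³/s
A₂ = 27.37 × 4.00 = 109.5 ft²
V₂ = Q/A₂ = 308.2/109.5 = 2.815 ft/s

2.82 ft/s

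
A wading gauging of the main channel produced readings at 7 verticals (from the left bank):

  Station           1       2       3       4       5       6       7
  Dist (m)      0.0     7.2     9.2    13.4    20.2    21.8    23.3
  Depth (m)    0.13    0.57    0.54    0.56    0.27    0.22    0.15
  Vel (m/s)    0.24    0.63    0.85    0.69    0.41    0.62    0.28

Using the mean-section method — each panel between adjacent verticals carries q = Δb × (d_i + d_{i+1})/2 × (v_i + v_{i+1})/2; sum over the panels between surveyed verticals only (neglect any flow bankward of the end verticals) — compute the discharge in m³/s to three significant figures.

5.58 m³/s

Panel 1-2: Δb = 7.2 m, d̄ = (0.13+0.57)/2 = 0.35, v̄ = (0.24+0.63)/2 = 0.435 → q = 7.2×0.35×0.435 = 1.096 m³/s
Panel 2-3: Δb = 2 m, d̄ = (0.57+0.54)/2 = 0.555, v̄ = (0.63+0.85)/2 = 0.74 → q = 2×0.555×0.74 = 0.8214 m³/s
Panel 3-4: Δb = 4.2 m, d̄ = (0.54+0.56)/2 = 0.55, v̄ = (0.85+0.69)/2 = 0.77 → q = 4.2×0.55×0.77 = 1.779 m³/s
Panel 4-5: Δb = 6.8 m, d̄ = (0.56+0.27)/2 = 0.415, v̄ = (0.69+0.41)/2 = 0.55 → q = 6.8×0.415×0.55 = 1.552 m³/s
Panel 5-6: Δb = 1.6 m, d̄ = (0.27+0.22)/2 = 0.245, v̄ = (0.41+0.62)/2 = 0.515 → q = 1.6×0.245×0.515 = 0.2019 m³/s
Panel 6-7: Δb = 1.5 m, d̄ = (0.22+0.15)/2 = 0.185, v̄ = (0.62+0.28)/2 = 0.45 → q = 1.5×0.185×0.45 = 0.1249 m³/s
Q = Σ q = 5.575 m³/s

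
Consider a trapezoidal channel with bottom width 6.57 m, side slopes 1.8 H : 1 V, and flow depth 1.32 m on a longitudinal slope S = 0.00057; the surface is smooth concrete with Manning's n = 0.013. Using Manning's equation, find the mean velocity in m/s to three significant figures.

A = (b + z·y)·y = (6.57 + 1.8×1.32)×1.32 = 11.81 m²
P = b + 2y√(1+z²) = 6.57 + 2×1.32×√(1+1.8²) = 12.01 m
R = A/P = 11.81/12.01 = 0.9836 m
Q = (1/n)·A·R^(2/3)·S^(1/2) = (1/0.013) × 11.81 × 0.9836^(2/3) × 0.00057^(1/2) = 21.45 m³/s
V = Q/A = 21.45/11.81 = 1.816 m/s

1.82 m/s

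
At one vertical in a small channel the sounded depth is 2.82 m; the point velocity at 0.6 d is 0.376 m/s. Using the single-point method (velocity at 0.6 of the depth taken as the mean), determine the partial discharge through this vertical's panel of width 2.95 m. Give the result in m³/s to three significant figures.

v̄ = v₀.₆ = 0.376 m/s
q = v̄ × d × w = 0.3760 × 2.82 × 2.95 = 3.128 m³/s

3.13 m³/s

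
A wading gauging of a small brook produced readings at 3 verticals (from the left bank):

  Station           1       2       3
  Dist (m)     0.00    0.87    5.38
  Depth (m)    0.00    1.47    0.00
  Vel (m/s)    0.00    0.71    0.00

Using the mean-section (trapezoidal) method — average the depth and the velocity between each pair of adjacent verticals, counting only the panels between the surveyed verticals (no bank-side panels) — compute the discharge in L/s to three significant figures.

Panel 1-2: Δb = 0.87 m, d̄ = (0.00+1.47)/2 = 0.735, v̄ = (0.00+0.71)/2 = 0.355 → q = 0.87×0.735×0.355 = 0.2270 m³/s
Panel 2-3: Δb = 4.51 m, d̄ = (1.47+0.00)/2 = 0.735, v̄ = (0.71+0.00)/2 = 0.355 → q = 4.51×0.735×0.355 = 1.177 m³/s
Q = Σ q = 1.404 m³/s
= 1.404 × 1000 = 1404 L/s

1400 L/s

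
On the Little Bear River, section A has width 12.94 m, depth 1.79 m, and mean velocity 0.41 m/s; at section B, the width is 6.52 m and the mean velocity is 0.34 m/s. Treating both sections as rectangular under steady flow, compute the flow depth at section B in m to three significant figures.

Q = A₁V₁ = (12.94×1.79) × 0.41 = 9.497 m³/s
d₂ = Q/(b₂ V₂) = 9.497/(6.52×0.34) = 4.284 m

4.28 m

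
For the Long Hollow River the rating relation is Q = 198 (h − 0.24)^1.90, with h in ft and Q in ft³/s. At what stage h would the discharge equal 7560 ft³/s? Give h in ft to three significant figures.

7.04 ft

h − h₀ = (Q/C)^(1/b) = (7560/198)^(1/1.90) = 6.801 ft
h = 0.24 + 6.801 = 7.041 ft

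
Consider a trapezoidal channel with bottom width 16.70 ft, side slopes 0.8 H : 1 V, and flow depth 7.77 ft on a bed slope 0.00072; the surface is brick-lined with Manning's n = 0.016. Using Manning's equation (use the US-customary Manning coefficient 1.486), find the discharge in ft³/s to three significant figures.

1270 ft³/s

A = (b + z·y)·y = (16.70 + 0.8×7.77)×7.77 = 178.1 ft²
P = b + 2y√(1+z²) = 16.70 + 2×7.77×√(1+0.8²) = 36.60 ft
R = A/P = 178.1/36.60 = 4.865 ft
Q = (1.486/n)·A·R^(2/3)·S^(1/2) = (1.486/0.016) × 178.1 × 4.865^(2/3) × 0.00072^(1/2) = 1274 ft³/s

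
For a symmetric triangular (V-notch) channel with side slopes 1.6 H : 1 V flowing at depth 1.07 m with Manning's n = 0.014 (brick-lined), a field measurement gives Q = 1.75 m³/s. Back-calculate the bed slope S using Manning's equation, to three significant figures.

0.000513

A = z·y² = 1.6×1.07² = 1.832 m²
P = 2y√(1+z²) = 2×1.07×√(1+1.6²) = 4.038 m
R = A/P = 1.832/4.038 = 0.4537 m
S = (Q·n / (1·A·R^(2/3)))² = (1.75×0.014 / (1×1.832×0.5904))² = 0.0005131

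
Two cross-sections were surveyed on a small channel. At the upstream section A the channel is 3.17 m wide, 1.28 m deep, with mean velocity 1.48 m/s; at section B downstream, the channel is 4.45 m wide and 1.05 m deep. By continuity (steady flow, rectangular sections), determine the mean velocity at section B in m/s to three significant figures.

Q = A₁V₁ = (3.17×1.28) × 1.48 = 6.005 m³/s
A₂ = 4.45 × 1.05 = 4.673 m²
V₂ = Q/A₂ = 6.005/4.673 = 1.285 m/s

1.29 m/s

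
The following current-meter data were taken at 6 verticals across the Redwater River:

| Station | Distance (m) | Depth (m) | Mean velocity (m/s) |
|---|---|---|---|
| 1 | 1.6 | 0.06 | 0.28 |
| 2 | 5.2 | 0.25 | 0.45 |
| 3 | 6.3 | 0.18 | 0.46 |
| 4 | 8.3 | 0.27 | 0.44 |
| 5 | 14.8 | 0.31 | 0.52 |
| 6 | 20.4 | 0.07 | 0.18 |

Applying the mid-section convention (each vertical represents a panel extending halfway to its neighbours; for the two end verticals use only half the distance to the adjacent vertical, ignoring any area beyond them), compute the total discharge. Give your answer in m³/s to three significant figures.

w_1 = (5.2 − 1.6)/2 = 1.8 m; q_1 = 0.28 × 0.06 × 1.8 = 0.03024 m³/s
w_2 = (6.3 − 1.6)/2 = 2.35 m; q_2 = 0.45 × 0.25 × 2.35 = 0.2644 m³/s
w_3 = (8.3 − 5.2)/2 = 1.55 m; q_3 = 0.46 × 0.18 × 1.55 = 0.1283 m³/s
w_4 = (14.8 − 6.3)/2 = 4.25 m; q_4 = 0.44 × 0.27 × 4.25 = 0.5049 m³/s
w_5 = (20.4 − 8.3)/2 = 6.05 m; q_5 = 0.52 × 0.31 × 6.05 = 0.9753 m³/s
w_6 = (20.4 − 14.8)/2 = 2.8 m; q_6 = 0.18 × 0.07 × 2.8 = 0.03528 m³/s
Q = Σ qᵢ = 1.938 m³/s

1.94 m³/s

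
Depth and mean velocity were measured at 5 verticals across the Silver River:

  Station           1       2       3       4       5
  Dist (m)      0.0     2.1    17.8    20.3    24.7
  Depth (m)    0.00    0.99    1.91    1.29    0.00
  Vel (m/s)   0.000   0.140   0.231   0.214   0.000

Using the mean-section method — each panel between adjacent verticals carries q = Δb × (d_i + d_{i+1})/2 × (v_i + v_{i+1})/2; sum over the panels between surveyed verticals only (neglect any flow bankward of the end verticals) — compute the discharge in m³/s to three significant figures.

Panel 1-2: Δb = 2.1 m, d̄ = (0.00+0.99)/2 = 0.495, v̄ = (0.000+0.140)/2 = 0.07 → q = 2.1×0.495×0.07 = 0.07277 m³/s
Panel 2-3: Δb = 15.7 m, d̄ = (0.99+1.91)/2 = 1.45, v̄ = (0.140+0.231)/2 = 0.1855 → q = 15.7×1.45×0.1855 = 4.223 m³/s
Panel 3-4: Δb = 2.5 m, d̄ = (1.91+1.29)/2 = 1.6, v̄ = (0.231+0.214)/2 = 0.2225 → q = 2.5×1.6×0.2225 = 0.8900 m³/s
Panel 4-5: Δb = 4.4 m, d̄ = (1.29+0.00)/2 = 0.645, v̄ = (0.214+0.000)/2 = 0.107 → q = 4.4×0.645×0.107 = 0.3037 m³/s
Q = Σ q = 5.489 m³/s

5.49 m³/s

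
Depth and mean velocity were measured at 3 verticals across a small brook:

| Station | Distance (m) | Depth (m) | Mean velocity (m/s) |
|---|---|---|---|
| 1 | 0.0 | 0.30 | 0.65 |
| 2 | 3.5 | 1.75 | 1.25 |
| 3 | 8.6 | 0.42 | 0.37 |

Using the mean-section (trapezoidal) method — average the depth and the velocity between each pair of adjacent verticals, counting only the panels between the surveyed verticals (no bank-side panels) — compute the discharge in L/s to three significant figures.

7890 L/s

Panel 1-2: Δb = 3.5 m, d̄ = (0.30+1.75)/2 = 1.025, v̄ = (0.65+1.25)/2 = 0.95 → q = 3.5×1.025×0.95 = 3.408 m³/s
Panel 2-3: Δb = 5.1 m, d̄ = (1.75+0.42)/2 = 1.085, v̄ = (1.25+0.37)/2 = 0.81 → q = 5.1×1.085×0.81 = 4.482 m³/s
Q = Σ q = 7.890 m³/s
= 7.890 × 1000 = 7890 L/s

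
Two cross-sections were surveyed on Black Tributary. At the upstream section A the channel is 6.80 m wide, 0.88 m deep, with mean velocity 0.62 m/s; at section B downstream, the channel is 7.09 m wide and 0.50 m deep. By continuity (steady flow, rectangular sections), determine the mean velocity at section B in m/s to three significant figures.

Q = A₁V₁ = (6.80×0.88) × 0.62 = 3.710 m³/s
A₂ = 7.09 × 0.50 = 3.545 m²
V₂ = Q/A₂ = 3.710/3.545 = 1.047 m/s

1.05 m/s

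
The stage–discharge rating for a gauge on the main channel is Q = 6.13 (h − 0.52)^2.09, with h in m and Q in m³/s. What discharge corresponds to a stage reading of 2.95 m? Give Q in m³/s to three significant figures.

Q = 6.13 × (2.95 − 0.52)^2.09 = 6.13 × 2.43^2.09 = 39.21 m³/s

39.2 m³/s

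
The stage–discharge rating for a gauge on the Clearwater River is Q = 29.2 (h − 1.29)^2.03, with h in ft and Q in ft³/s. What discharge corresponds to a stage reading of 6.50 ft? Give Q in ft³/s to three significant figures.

Q = 29.2 × (6.50 − 1.29)^2.03 = 29.2 × 5.21^2.03 = 832.8 ft³/s

833 ft³/s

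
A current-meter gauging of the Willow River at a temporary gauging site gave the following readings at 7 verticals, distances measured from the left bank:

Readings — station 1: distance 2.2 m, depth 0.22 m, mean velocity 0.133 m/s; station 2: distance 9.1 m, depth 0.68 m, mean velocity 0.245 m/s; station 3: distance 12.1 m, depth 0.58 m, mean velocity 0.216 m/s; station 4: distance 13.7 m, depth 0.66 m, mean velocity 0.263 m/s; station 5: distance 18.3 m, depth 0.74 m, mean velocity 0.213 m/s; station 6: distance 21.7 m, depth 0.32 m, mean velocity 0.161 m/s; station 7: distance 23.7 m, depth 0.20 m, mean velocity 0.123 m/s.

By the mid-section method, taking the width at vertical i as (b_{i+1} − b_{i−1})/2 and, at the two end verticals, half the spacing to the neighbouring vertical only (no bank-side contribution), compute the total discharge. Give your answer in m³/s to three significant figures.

2.55 m³/s

w_1 = (9.1 − 2.2)/2 = 3.45 m; q_1 = 0.133 × 0.22 × 3.45 = 0.1009 m³/s
w_2 = (12.1 − 2.2)/2 = 4.95 m; q_2 = 0.245 × 0.68 × 4.95 = 0.8247 m³/s
w_3 = (13.7 − 9.1)/2 = 2.3 m; q_3 = 0.216 × 0.58 × 2.3 = 0.2881 m³/s
w_4 = (18.3 − 12.1)/2 = 3.1 m; q_4 = 0.263 × 0.66 × 3.1 = 0.5381 m³/s
w_5 = (21.7 − 13.7)/2 = 4 m; q_5 = 0.213 × 0.74 × 4 = 0.6305 m³/s
w_6 = (23.7 − 18.3)/2 = 2.7 m; q_6 = 0.161 × 0.32 × 2.7 = 0.1391 m³/s
w_7 = (23.7 − 21.7)/2 = 1 m; q_7 = 0.123 × 0.20 × 1 = 0.02460 m³/s
Q = Σ qᵢ = 2.546 m³/s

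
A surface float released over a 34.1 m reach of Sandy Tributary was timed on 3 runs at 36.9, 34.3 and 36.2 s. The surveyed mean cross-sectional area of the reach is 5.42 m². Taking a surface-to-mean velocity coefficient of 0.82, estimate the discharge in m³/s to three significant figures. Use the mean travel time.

4.23 m³/s

t̄ = (36.9 + 34.3 + 36.2) / 3 = 35.8 s
v_surface = L / t̄ = 34.1 / 35.8 = 0.9525 m/s
v_mean = 0.82 × 0.9525 = 0.7811 m/s
Q = A × v_mean = 5.42 × 0.7811 = 4.233 m³/s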